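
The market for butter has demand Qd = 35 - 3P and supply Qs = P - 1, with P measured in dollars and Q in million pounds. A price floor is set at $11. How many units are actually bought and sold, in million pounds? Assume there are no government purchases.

In a free market, 35 - 3P = P - 1 gives the equilibrium P* = 9, Q* = 8.
The floor of 11 is above the equilibrium price 9, so it binds.
At P = 11: Qd = 35 - 3·11 = 2 and Qs = 11 - 1 = 10.
The quantity actually transacted is the short side, demand: 2.

2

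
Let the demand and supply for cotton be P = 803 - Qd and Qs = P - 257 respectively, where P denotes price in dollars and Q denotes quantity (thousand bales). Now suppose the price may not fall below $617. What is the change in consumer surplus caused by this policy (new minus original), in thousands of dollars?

-19966.5

Rearranging demand gives Qd = 803 - P. Setting quantity demanded equal to quantity supplied, 803 - P = P - 257, gives P* = 530 and Q* = 273.
Since 617 > 530, the floor is binding.
At P = 617: Qd = 803 - 617 = 186 and Qs = 617 - 257 = 360.
Consumer surplus without the control is ½ · (803 - 530) · 273 = 37264.5.
With the floor, consumers buy 186 units at 617, so CS = ½ · (803 - 617) · 186 = 17298.
Change in consumer surplus = 17298 - 37264.5 = -19966.5.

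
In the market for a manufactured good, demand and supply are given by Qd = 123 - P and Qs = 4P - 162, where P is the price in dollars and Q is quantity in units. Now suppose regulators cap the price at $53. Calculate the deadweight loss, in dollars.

160

In a free market, 123 - P = 4P - 162 gives the equilibrium P* = 57, Q* = 66.
The ceiling of 53 is below the equilibrium price 57, so it binds.
At P = 53: Qd = 123 - 53 = 70 and Qs = 4·53 - 162 = 50.
Quantity traded falls to 50. At Q = 50 the demand price is 123 - 50 = 73 and the supply price is (162 + 50)/4 = 53.
Deadweight loss = ½ · (73 - 53) · (66 - 50) = ½ · 20 · 16 = 160.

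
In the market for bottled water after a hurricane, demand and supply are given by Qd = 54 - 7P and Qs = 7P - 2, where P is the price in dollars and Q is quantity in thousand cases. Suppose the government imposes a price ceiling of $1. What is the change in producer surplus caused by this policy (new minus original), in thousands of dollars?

-46.5

Setting quantity demanded equal to quantity supplied, 54 - 7P = 7P - 2, gives P* = 4 and Q* = 26.
Since 1 < 4, the ceiling is binding.
At P = 1: Qd = 54 - 7·1 = 47 and Qs = 7·1 - 2 = 5.
Producer surplus without the control is ½ · (4 - 2/7) · 26 = 338/7.
With the ceiling, producers sell 5 units at 1, so PS = ½ · (1 - 2/7) · 5 = 25/14.
Change in producer surplus = 25/14 - 338/7 = -46.5.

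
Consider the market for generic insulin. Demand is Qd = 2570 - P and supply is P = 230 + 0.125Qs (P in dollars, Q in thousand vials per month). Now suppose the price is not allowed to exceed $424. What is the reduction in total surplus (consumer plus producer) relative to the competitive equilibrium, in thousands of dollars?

156816

Rearranging supply gives Qs = 8P - 1840. Setting quantity demanded equal to quantity supplied, 2570 - P = 8P - 1840, gives P* = 490 and Q* = 2080.
The ceiling of 424 is below the equilibrium price 490, so it binds.
At P = 424: Qd = 2570 - 424 = 2146 and Qs = 8·424 - 1840 = 1552.
Quantity traded falls to 1552. At Q = 1552 the demand price is 2570 - 1552 = 1018 and the supply price is (1840 + 1552)/8 = 424.
Deadweight loss = ½ · (1018 - 424) · (2080 - 1552) = ½ · 594 · 528 = 156816.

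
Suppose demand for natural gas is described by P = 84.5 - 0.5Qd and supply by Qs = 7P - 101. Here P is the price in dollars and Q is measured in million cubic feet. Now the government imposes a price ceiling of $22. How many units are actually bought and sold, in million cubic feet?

53

Rearranging demand gives Qd = 169 - 2P. Setting quantity demanded equal to quantity supplied, 169 - 2P = 7P - 101, gives P* = 30 and Q* = 109.
The ceiling of 22 is below the equilibrium price 30, so it binds.
At P = 22: Qd = 169 - 2·22 = 125 and Qs = 7·22 - 101 = 53.
The quantity actually transacted is the short side, supply: 53.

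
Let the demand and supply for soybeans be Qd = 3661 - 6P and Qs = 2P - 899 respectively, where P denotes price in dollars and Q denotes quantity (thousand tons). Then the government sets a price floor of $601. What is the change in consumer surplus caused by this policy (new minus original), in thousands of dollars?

In a free market, 3661 - 6P = 2P - 899 gives the equilibrium P* = 570, Q* = 241.
Since 601 > 570, the floor is binding.
At P = 601: Qd = 3661 - 6·601 = 55 and Qs = 2·601 - 899 = 303.
Consumer surplus without the control is ½ · (3661/6 - 570) · 241 = 58081/12.
With the floor, consumers buy 55 units at 601, so CS = ½ · (3661/6 - 601) · 55 = 3025/12.
Change in consumer surplus = 3025/12 - 58081/12 = -4588.

-4588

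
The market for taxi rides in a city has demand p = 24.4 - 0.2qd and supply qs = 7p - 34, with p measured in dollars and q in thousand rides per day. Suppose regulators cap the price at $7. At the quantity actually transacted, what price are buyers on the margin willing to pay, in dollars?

21.4

Rearranging demand gives qd = 122 - 5p. In a free market, 122 - 5p = 7p - 34 gives the equilibrium p* = 13, q* = 57.
Since 7 < 13, the ceiling is binding.
At p = 7: qd = 122 - 5·7 = 87 and qs = 7·7 - 34 = 15.
Only 15 units reach the market. On the demand curve, the marginal buyer's willingness to pay at q = 15 is (122 - 15)/5 = 21.4.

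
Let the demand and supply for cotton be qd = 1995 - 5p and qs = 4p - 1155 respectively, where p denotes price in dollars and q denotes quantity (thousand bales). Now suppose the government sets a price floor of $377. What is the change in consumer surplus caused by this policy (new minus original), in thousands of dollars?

-4792.5

Setting quantity demanded equal to quantity supplied, 1995 - 5p = 4p - 1155, gives p* = 350 and q* = 245.
Because the floor (377) lies above the market-clearing price, it is binding.
At p = 377: qd = 1995 - 5·377 = 110 and qs = 4·377 - 1155 = 353.
Consumer surplus without the control is ½ · (399 - 350) · 245 = 6002.5.
With the floor, consumers buy 110 units at 377, so CS = ½ · (399 - 377) · 110 = 1210.
Change in consumer surplus = 1210 - 6002.5 = -4792.5.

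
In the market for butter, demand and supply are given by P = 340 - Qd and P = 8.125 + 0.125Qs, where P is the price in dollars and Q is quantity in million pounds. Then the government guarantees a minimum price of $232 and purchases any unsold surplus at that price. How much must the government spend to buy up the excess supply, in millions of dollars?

Rearranging demand gives Qd = 340 - P; rearranging supply gives Qs = 8P - 65. Equilibrium: 340 - P = 8P - 65, so 405 = 9P and P* = 45, Q* = 295.
Because the floor (232) lies above the market-clearing price, it is binding.
At P = 232: Qd = 340 - 232 = 108 and Qs = 8·232 - 65 = 1791.
Surplus = Qs - Qd = 1683.
Government expenditure = surplus × support price = 1683 × 232 = 390456.

390456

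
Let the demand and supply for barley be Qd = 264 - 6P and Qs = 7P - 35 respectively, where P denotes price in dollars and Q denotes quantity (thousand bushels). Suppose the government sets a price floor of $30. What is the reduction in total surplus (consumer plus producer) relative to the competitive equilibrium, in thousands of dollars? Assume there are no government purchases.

273

Setting quantity demanded equal to quantity supplied, 264 - 6P = 7P - 35, gives P* = 23 and Q* = 126.
The floor of 30 is above the equilibrium price 23, so it binds.
At P = 30: Qd = 264 - 6·30 = 84 and Qs = 7·30 - 35 = 175.
Quantity traded falls to 84. At Q = 84 the demand price is (264 - 84)/6 = 30 and the supply price is (35 + 84)/7 = 17.
Deadweight loss = ½ · (30 - 17) · (126 - 84) = ½ · 13 · 42 = 273.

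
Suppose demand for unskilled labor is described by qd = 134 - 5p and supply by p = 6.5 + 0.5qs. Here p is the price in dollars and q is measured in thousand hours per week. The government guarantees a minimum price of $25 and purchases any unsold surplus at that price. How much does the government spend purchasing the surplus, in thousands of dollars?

700

Rearranging supply gives qs = 2p - 13. Without the control the market clears where 134 - 5p = 2p - 13, i.e. p* = 21 and q* = 29.
Since 25 > 21, the floor is binding.
At p = 25: qd = 134 - 5·25 = 9 and qs = 2·25 - 13 = 37.
Surplus = qs - qd = 28.
Government expenditure = surplus × support price = 28 × 25 = 700.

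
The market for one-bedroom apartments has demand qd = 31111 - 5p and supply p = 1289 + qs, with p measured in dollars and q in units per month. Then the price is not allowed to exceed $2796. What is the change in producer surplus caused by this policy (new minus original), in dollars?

Rearranging supply gives qs = p - 1289. Setting quantity demanded equal to quantity supplied, 31111 - 5p = p - 1289, gives p* = 5400 and q* = 4111.
The ceiling of 2796 is below the equilibrium price 5400, so it binds.
At p = 2796: qd = 31111 - 5·2796 = 17131 and qs = 2796 - 1289 = 1507.
Producer surplus without the control is ½ · (5400 - 1289) · 4111 = 8450160.5.
With the ceiling, producers sell 1507 units at 2796, so PS = ½ · (2796 - 1289) · 1507 = 1135524.5.
Change in producer surplus = 1135524.5 - 8450160.5 = -7314636.

-7314636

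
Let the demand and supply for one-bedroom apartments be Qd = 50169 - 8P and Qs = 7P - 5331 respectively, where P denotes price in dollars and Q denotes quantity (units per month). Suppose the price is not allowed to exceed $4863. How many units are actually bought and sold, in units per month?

20569

Setting quantity demanded equal to quantity supplied, 50169 - 8P = 7P - 5331, gives P* = 3700 and Q* = 20569.
Since 4863 is above P* = 3700, the ceiling does not bind and the free-market outcome prevails.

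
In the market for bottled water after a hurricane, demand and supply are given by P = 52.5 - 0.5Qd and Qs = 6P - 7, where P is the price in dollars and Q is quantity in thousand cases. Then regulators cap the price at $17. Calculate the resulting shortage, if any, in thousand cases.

Rearranging demand gives Qd = 105 - 2P. Setting quantity demanded equal to quantity supplied, 105 - 2P = 6P - 7, gives P* = 14 and Q* = 77.
Since 17 is above P* = 14, the ceiling does not bind and the free-market outcome prevails.
Since the control does not bind, there is no shortage.

0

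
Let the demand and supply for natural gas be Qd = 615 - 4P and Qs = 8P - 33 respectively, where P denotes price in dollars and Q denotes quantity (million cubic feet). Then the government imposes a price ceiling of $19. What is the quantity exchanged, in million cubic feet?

Without the control the market clears where 615 - 4P = 8P - 33, i.e. P* = 54 and Q* = 399.
Because the ceiling (19) lies below the market-clearing price, it is binding.
At P = 19: Qd = 615 - 4·19 = 539 and Qs = 8·19 - 33 = 119.
The quantity actually transacted is the short side, supply: 119.

119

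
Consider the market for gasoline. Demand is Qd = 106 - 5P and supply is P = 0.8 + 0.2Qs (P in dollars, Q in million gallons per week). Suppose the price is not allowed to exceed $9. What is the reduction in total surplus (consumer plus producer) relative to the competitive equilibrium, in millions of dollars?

20

Rearranging supply gives Qs = 5P - 4. Without the control the market clears where 106 - 5P = 5P - 4, i.e. P* = 11 and Q* = 51.
The ceiling of 9 is below the equilibrium price 11, so it binds.
At P = 9: Qd = 106 - 5·9 = 61 and Qs = 5·9 - 4 = 41.
Quantity traded falls to 41. At Q = 41 the demand price is (106 - 41)/5 = 13 and the supply price is (4 + 41)/5 = 9.
Deadweight loss = ½ · (13 - 9) · (51 - 41) = ½ · 4 · 10 = 20.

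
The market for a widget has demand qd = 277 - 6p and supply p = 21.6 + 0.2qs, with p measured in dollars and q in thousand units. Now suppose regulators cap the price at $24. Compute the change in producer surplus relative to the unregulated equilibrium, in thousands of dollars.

Rearranging supply gives qs = 5p - 108. In a free market, 277 - 6p = 5p - 108 gives the equilibrium p* = 35, q* = 67.
Because the ceiling (24) lies below the market-clearing price, it is binding.
At p = 24: qd = 277 - 6·24 = 133 and qs = 5·24 - 108 = 12.
Producer surplus without the control is ½ · (35 - 21.6) · 67 = 448.9.
With the ceiling, producers sell 12 units at 24, so PS = ½ · (24 - 21.6) · 12 = 14.4.
Change in producer surplus = 14.4 - 448.9 = -434.5.

-434.5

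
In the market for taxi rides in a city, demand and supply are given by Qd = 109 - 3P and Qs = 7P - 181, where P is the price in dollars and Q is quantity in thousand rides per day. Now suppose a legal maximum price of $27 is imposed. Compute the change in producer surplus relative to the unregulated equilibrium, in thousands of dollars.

In a free market, 109 - 3P = 7P - 181 gives the equilibrium P* = 29, Q* = 22.
Because the ceiling (27) lies below the market-clearing price, it is binding.
At P = 27: Qd = 109 - 3·27 = 28 and Qs = 7·27 - 181 = 8.
Producer surplus without the control is ½ · (29 - 181/7) · 22 = 242/7.
With the ceiling, producers sell 8 units at 27, so PS = ½ · (27 - 181/7) · 8 = 32/7.
Change in producer surplus = 32/7 - 242/7 = -30.

-30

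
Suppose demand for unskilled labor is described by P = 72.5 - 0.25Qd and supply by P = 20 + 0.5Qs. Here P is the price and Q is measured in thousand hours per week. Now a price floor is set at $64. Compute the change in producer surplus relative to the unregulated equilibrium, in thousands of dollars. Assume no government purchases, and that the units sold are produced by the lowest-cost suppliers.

Rearranging demand gives Qd = 290 - 4P; rearranging supply gives Qs = 2P - 40. Without the control the market clears where 290 - 4P = 2P - 40, i.e. P* = 55 and Q* = 70.
The floor of 64 is above the equilibrium price 55, so it binds.
At P = 64: Qd = 290 - 4·64 = 34 and Qs = 2·64 - 40 = 88.
Producer surplus without the control is ½ · (55 - 20) · 70 = 1225.
With the floor, 34 units are sold at 64. The supply price at Q = 34 is 37, so PS = ½ · [(64 - 20) + (64 - 37)] · 34 = 1207.
Change in producer surplus = 1207 - 1225 = -18.

-18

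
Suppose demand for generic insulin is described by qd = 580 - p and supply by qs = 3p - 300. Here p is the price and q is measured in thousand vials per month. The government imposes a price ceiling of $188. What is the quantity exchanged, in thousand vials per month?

264

Equilibrium: 580 - p = 3p - 300, so 880 = 4p and p* = 220, q* = 360.
Since 188 < 220, the ceiling is binding.
At p = 188: qd = 580 - 188 = 392 and qs = 3·188 - 300 = 264.
The quantity actually transacted is the short side, supply: 264.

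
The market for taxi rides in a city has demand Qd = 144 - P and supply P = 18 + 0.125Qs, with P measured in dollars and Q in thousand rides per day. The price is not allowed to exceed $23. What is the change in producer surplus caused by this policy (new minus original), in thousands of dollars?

-684

Rearranging supply gives Qs = 8P - 144. Without the control the market clears where 144 - P = 8P - 144, i.e. P* = 32 and Q* = 112.
Because the ceiling (23) lies below the market-clearing price, it is binding.
At P = 23: Qd = 144 - 23 = 121 and Qs = 8·23 - 144 = 40.
Producer surplus without the control is ½ · (32 - 18) · 112 = 784.
With the ceiling, producers sell 40 units at 23, so PS = ½ · (23 - 18) · 40 = 100.
Change in producer surplus = 100 - 784 = -684.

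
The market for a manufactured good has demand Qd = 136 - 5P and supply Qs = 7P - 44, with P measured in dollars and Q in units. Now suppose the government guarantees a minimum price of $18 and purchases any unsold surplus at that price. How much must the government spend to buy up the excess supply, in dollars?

In a free market, 136 - 5P = 7P - 44 gives the equilibrium P* = 15, Q* = 61.
Since 18 > 15, the floor is binding.
At P = 18: Qd = 136 - 5·18 = 46 and Qs = 7·18 - 44 = 82.
Surplus = Qs - Qd = 36.
Government expenditure = surplus × support price = 36 × 18 = 648.

648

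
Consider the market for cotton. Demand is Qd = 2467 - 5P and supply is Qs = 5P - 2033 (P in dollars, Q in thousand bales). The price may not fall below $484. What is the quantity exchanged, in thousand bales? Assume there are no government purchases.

47

Without the control the market clears where 2467 - 5P = 5P - 2033, i.e. P* = 450 and Q* = 217.
Because the floor (484) lies above the market-clearing price, it is binding.
At P = 484: Qd = 2467 - 5·484 = 47 and Qs = 5·484 - 2033 = 387.
The quantity actually transacted is the short side, demand: 47.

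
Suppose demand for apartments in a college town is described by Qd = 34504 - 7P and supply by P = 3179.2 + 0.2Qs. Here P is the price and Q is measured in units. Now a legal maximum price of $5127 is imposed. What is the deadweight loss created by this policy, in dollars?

0

Rearranging supply gives Qs = 5P - 15896. In a free market, 34504 - 7P = 5P - 15896 gives the equilibrium P* = 4200, Q* = 5104.
Since 5127 is above P* = 4200, the ceiling does not bind and the free-market outcome prevails.
Since the control does not bind, no trades are prevented and deadweight loss is zero.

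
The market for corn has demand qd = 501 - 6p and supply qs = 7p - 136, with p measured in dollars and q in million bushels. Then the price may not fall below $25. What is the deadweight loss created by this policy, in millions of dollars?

0

Equilibrium: 501 - 6p = 7p - 136, so 637 = 13p and p* = 49, q* = 207.
The floor of 25 is below the equilibrium price 49, so it is not binding; the market clears at p* = 49, q* = 207.
Since the control does not bind, no trades are prevented and deadweight loss is zero.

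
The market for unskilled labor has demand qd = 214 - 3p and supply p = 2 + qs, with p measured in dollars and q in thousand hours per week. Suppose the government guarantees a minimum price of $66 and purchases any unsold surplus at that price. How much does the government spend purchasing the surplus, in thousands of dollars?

3168

Rearranging supply gives qs = p - 2. Setting quantity demanded equal to quantity supplied, 214 - 3p = p - 2, gives p* = 54 and q* = 52.
The floor of 66 is above the equilibrium price 54, so it binds.
At p = 66: qd = 214 - 3·66 = 16 and qs = 66 - 2 = 64.
Surplus = qs - qd = 48.
Government expenditure = surplus × support price = 48 × 66 = 3168.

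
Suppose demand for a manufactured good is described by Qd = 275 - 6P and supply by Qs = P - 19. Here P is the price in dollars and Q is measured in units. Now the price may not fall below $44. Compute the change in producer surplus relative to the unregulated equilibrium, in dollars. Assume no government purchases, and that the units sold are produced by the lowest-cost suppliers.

-50

Setting quantity demanded equal to quantity supplied, 275 - 6P = P - 19, gives P* = 42 and Q* = 23.
Since 44 > 42, the floor is binding.
At P = 44: Qd = 275 - 6·44 = 11 and Qs = 44 - 19 = 25.
Producer surplus without the control is ½ · (42 - 19) · 23 = 264.5.
With the floor, 11 units are sold at 44. The supply price at Q = 11 is 30, so PS = ½ · [(44 - 19) + (44 - 30)] · 11 = 214.5.
Change in producer surplus = 214.5 - 264.5 = -50.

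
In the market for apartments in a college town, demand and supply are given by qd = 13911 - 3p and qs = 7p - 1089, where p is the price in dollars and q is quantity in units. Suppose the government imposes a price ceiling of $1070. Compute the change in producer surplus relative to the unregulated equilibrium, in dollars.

-3399580

Without the control the market clears where 13911 - 3p = 7p - 1089, i.e. p* = 1500 and q* = 9411.
The ceiling of 1070 is below the equilibrium price 1500, so it binds.
At p = 1070: qd = 13911 - 3·1070 = 10701 and qs = 7·1070 - 1089 = 6401.
Producer surplus without the control is ½ · (1500 - 1089/7) · 9411 = 88566921/14.
With the ceiling, producers sell 6401 units at 1070, so PS = ½ · (1070 - 1089/7) · 6401 = 40972801/14.
Change in producer surplus = 40972801/14 - 88566921/14 = -3399580.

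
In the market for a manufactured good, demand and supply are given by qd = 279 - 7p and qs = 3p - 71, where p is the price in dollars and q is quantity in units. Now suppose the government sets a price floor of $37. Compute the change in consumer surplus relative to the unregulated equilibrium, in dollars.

Setting quantity demanded equal to quantity supplied, 279 - 7p = 3p - 71, gives p* = 35 and q* = 34.
Since 37 > 35, the floor is binding.
At p = 37: qd = 279 - 7·37 = 20 and qs = 3·37 - 71 = 40.
Consumer surplus without the control is ½ · (279/7 - 35) · 34 = 578/7.
With the floor, consumers buy 20 units at 37, so CS = ½ · (279/7 - 37) · 20 = 200/7.
Change in consumer surplus = 200/7 - 578/7 = -54.

-54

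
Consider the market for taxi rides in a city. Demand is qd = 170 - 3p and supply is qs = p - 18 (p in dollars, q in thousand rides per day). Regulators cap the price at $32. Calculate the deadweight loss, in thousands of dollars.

150

Setting quantity demanded equal to quantity supplied, 170 - 3p = p - 18, gives p* = 47 and q* = 29.
Because the ceiling (32) lies below the market-clearing price, it is binding.
At p = 32: qd = 170 - 3·32 = 74 and qs = 32 - 18 = 14.
Quantity traded falls to 14. At q = 14 the demand price is (170 - 14)/3 = 52 and the supply price is 18 + 14 = 32.
Deadweight loss = ½ · (52 - 32) · (29 - 14) = ½ · 20 · 15 = 150.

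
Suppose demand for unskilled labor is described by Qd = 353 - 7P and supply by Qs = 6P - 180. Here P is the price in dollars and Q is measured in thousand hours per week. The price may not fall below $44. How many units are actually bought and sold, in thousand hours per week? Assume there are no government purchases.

45

Setting quantity demanded equal to quantity supplied, 353 - 7P = 6P - 180, gives P* = 41 and Q* = 66.
Since 44 > 41, the floor is binding.
At P = 44: Qd = 353 - 7·44 = 45 and Qs = 6·44 - 180 = 84.
The quantity actually transacted is the short side, demand: 45.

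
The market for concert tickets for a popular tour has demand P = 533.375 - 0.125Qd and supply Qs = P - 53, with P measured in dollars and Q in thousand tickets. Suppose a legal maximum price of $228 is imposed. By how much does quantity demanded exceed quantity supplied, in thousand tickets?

2268

Rearranging demand gives Qd = 4267 - 8P. Without the control the market clears where 4267 - 8P = P - 53, i.e. P* = 480 and Q* = 427.
Since 228 < 480, the ceiling is binding.
At P = 228: Qd = 4267 - 8·228 = 2443 and Qs = 228 - 53 = 175.
Shortage = Qd - Qs = 2443 - 175 = 2268.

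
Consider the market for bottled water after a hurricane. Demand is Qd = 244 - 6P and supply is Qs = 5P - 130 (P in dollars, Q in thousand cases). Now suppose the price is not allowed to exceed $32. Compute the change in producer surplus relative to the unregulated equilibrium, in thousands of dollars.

Setting quantity demanded equal to quantity supplied, 244 - 6P = 5P - 130, gives P* = 34 and Q* = 40.
The ceiling of 32 is below the equilibrium price 34, so it binds.
At P = 32: Qd = 244 - 6·32 = 52 and Qs = 5·32 - 130 = 30.
Producer surplus without the control is ½ · (34 - 26) · 40 = 160.
With the ceiling, producers sell 30 units at 32, so PS = ½ · (32 - 26) · 30 = 90.
Change in producer surplus = 90 - 160 = -70.

-70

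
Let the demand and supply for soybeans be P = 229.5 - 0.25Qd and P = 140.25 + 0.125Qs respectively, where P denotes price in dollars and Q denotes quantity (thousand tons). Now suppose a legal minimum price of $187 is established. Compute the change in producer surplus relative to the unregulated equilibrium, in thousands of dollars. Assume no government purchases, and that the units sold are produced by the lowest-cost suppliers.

2601

Rearranging demand gives Qd = 918 - 4P; rearranging supply gives Qs = 8P - 1122. Without the control the market clears where 918 - 4P = 8P - 1122, i.e. P* = 170 and Q* = 238.
The floor of 187 is above the equilibrium price 170, so it binds.
At P = 187: Qd = 918 - 4·187 = 170 and Qs = 8·187 - 1122 = 374.
Producer surplus without the control is ½ · (170 - 140.25) · 238 = 3540.25.
With the floor, 170 units are sold at 187. The supply price at Q = 170 is 161.5, so PS = ½ · [(187 - 140.25) + (187 - 161.5)] · 170 = 6141.25.
Change in producer surplus = 6141.25 - 3540.25 = 2601.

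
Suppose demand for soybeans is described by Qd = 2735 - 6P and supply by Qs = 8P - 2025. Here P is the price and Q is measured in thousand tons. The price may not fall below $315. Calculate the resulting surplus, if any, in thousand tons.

Equilibrium: 2735 - 6P = 8P - 2025, so 4760 = 14P and P* = 340, Q* = 695.
The floor of 315 is below the equilibrium price 340, so it is not binding; the market clears at P* = 340, Q* = 695.
Since the control does not bind, there is no surplus.

0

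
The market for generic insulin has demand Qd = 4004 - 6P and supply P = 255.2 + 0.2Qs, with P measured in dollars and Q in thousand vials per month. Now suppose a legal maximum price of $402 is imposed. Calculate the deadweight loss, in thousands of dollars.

27885

Rearranging supply gives Qs = 5P - 1276. Equilibrium: 4004 - 6P = 5P - 1276, so 5280 = 11P and P* = 480, Q* = 1124.
Because the ceiling (402) lies below the market-clearing price, it is binding.
At P = 402: Qd = 4004 - 6·402 = 1592 and Qs = 5·402 - 1276 = 734.
Quantity traded falls to 734. At Q = 734 the demand price is (4004 - 734)/6 = 545 and the supply price is (1276 + 734)/5 = 402.
Deadweight loss = ½ · (545 - 402) · (1124 - 734) = ½ · 143 · 390 = 27885.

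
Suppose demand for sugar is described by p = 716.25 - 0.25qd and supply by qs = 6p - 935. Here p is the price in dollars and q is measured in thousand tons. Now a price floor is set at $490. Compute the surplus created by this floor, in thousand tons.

Rearranging demand gives qd = 2865 - 4p. Without the control the market clears where 2865 - 4p = 6p - 935, i.e. p* = 380 and q* = 1345.
Since 490 > 380, the floor is binding.
At p = 490: qd = 2865 - 4·490 = 905 and qs = 6·490 - 935 = 2005.
Surplus = qs - qd = 2005 - 905 = 1100.

1100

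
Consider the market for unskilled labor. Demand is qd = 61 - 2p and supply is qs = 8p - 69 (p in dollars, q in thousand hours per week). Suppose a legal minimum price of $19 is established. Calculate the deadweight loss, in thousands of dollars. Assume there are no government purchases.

45

Setting quantity demanded equal to quantity supplied, 61 - 2p = 8p - 69, gives p* = 13 and q* = 35.
Since 19 > 13, the floor is binding.
At p = 19: qd = 61 - 2·19 = 23 and qs = 8·19 - 69 = 83.
Quantity traded falls to 23. At q = 23 the demand price is (61 - 23)/2 = 19 and the supply price is (69 + 23)/8 = 11.5.
Deadweight loss = ½ · (19 - 11.5) · (35 - 23) = ½ · 7.5 · 12 = 45.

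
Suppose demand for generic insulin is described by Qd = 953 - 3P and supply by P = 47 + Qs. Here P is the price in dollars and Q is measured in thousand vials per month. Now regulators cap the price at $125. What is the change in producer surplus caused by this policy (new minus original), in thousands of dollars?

Rearranging supply gives Qs = P - 47. Setting quantity demanded equal to quantity supplied, 953 - 3P = P - 47, gives P* = 250 and Q* = 203.
Because the ceiling (125) lies below the market-clearing price, it is binding.
At P = 125: Qd = 953 - 3·125 = 578 and Qs = 125 - 47 = 78.
Producer surplus without the control is ½ · (250 - 47) · 203 = 20604.5.
With the ceiling, producers sell 78 units at 125, so PS = ½ · (125 - 47) · 78 = 3042.
Change in producer surplus = 3042 - 20604.5 = -17562.5.

-17562.5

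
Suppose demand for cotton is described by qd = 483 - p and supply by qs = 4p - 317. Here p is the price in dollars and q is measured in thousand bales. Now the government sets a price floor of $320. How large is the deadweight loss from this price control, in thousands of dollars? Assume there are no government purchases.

Equilibrium: 483 - p = 4p - 317, so 800 = 5p and p* = 160, q* = 323.
The floor of 320 is above the equilibrium price 160, so it binds.
At p = 320: qd = 483 - 320 = 163 and qs = 4·320 - 317 = 963.
Quantity traded falls to 163. At q = 163 the demand price is 483 - 163 = 320 and the supply price is (317 + 163)/4 = 120.
Deadweight loss = ½ · (320 - 120) · (323 - 163) = ½ · 200 · 160 = 16000.

16000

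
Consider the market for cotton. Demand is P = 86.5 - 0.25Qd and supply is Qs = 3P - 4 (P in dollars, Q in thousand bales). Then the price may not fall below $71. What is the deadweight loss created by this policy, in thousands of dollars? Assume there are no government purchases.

2058

Rearranging demand gives Qd = 346 - 4P. Equilibrium: 346 - 4P = 3P - 4, so 350 = 7P and P* = 50, Q* = 146.
Because the floor (71) lies above the market-clearing price, it is binding.
At P = 71: Qd = 346 - 4·71 = 62 and Qs = 3·71 - 4 = 209.
Quantity traded falls to 62. At Q = 62 the demand price is (346 - 62)/4 = 71 and the supply price is (4 + 62)/3 = 22.
Deadweight loss = ½ · (71 - 22) · (146 - 62) = ½ · 49 · 84 = 2058.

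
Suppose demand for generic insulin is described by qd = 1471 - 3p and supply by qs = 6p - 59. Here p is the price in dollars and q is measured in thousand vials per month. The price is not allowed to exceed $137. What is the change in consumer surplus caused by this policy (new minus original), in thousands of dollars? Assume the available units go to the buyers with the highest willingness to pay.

18645

Setting quantity demanded equal to quantity supplied, 1471 - 3p = 6p - 59, gives p* = 170 and q* = 961.
Since 137 < 170, the ceiling is binding.
At p = 137: qd = 1471 - 3·137 = 1060 and qs = 6·137 - 59 = 763.
Consumer surplus without the control is ½ · (1471/3 - 170) · 961 = 923521/6.
With the ceiling, 763 units are sold at 137 (assume they go to the highest-value buyers). The demand price at q = 763 is 236, so CS = ½ · [(1471/3 - 137) + (236 - 137)] · 763 = 1035391/6.
Change in consumer surplus = 1035391/6 - 923521/6 = 18645.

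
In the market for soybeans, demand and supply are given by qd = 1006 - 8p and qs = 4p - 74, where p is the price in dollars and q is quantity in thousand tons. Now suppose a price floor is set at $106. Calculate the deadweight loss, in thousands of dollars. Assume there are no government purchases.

Setting quantity demanded equal to quantity supplied, 1006 - 8p = 4p - 74, gives p* = 90 and q* = 286.
Since 106 > 90, the floor is binding.
At p = 106: qd = 1006 - 8·106 = 158 and qs = 4·106 - 74 = 350.
Quantity traded falls to 158. At q = 158 the demand price is (1006 - 158)/8 = 106 and the supply price is (74 + 158)/4 = 58.
Deadweight loss = ½ · (106 - 58) · (286 - 158) = ½ · 48 · 128 = 3072.

3072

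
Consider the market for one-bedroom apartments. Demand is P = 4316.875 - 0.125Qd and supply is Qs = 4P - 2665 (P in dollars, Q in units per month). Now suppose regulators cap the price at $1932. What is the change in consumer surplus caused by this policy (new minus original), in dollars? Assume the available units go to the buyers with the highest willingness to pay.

Rearranging demand gives Qd = 34535 - 8P. Equilibrium: 34535 - 8P = 4P - 2665, so 37200 = 12P and P* = 3100, Q* = 9735.
Because the ceiling (1932) lies below the market-clearing price, it is binding.
At P = 1932: Qd = 34535 - 8·1932 = 19079 and Qs = 4·1932 - 2665 = 5063.
Consumer surplus without the control is ½ · (4316.875 - 3100) · 9735 = 5923139.0625.
With the ceiling, 5063 units are sold at 1932 (assume they go to the highest-value buyers). The demand price at Q = 5063 is 3684, so CS = ½ · [(4316.875 - 1932) + (3684 - 1932)] · 5063 = 10472499.0625.
Change in consumer surplus = 10472499.0625 - 5923139.0625 = 4549360.

4549360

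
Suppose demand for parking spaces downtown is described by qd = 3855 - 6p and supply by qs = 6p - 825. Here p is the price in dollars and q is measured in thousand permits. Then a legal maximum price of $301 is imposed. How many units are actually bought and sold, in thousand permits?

Setting quantity demanded equal to quantity supplied, 3855 - 6p = 6p - 825, gives p* = 390 and q* = 1515.
Since 301 < 390, the ceiling is binding.
At p = 301: qd = 3855 - 6·301 = 2049 and qs = 6·301 - 825 = 981.
The quantity actually transacted is the short side, supply: 981.

981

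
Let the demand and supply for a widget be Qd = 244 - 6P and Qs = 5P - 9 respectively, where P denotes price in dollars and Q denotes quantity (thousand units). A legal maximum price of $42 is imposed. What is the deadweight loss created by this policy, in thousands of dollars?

0

In a free market, 244 - 6P = 5P - 9 gives the equilibrium P* = 23, Q* = 106.
The ceiling of 42 is above the equilibrium price 23, so it is not binding; the market clears at P* = 23, Q* = 106.
Since the control does not bind, no trades are prevented and deadweight loss is zero.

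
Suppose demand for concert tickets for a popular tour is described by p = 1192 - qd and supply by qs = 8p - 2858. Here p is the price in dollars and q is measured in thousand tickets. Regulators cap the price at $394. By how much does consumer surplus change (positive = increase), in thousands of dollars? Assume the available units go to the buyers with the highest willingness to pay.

-83888

Rearranging demand gives qd = 1192 - p. Equilibrium: 1192 - p = 8p - 2858, so 4050 = 9p and p* = 450, q* = 742.
Because the ceiling (394) lies below the market-clearing price, it is binding.
At p = 394: qd = 1192 - 394 = 798 and qs = 8·394 - 2858 = 294.
Consumer surplus without the control is ½ · (1192 - 450) · 742 = 275282.
With the ceiling, 294 units are sold at 394 (assume they go to the highest-value buyers). The demand price at q = 294 is 898, so CS = ½ · [(1192 - 394) + (898 - 394)] · 294 = 191394.
Change in consumer surplus = 191394 - 275282 = -83888.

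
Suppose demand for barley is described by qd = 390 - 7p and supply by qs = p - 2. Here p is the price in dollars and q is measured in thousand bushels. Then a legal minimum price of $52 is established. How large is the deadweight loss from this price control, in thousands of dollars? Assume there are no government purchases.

252

In a free market, 390 - 7p = p - 2 gives the equilibrium p* = 49, q* = 47.
Since 52 > 49, the floor is binding.
At p = 52: qd = 390 - 7·52 = 26 and qs = 52 - 2 = 50.
Quantity traded falls to 26. At q = 26 the demand price is (390 - 26)/7 = 52 and the supply price is 2 + 26 = 28.
Deadweight loss = ½ · (52 - 28) · (47 - 26) = ½ · 24 · 21 = 252.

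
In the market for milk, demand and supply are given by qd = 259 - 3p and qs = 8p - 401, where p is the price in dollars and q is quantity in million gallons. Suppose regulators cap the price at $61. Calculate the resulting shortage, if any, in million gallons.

Without the control the market clears where 259 - 3p = 8p - 401, i.e. p* = 60 and q* = 79.
The ceiling of 61 is above the equilibrium price 60, so it is not binding; the market clears at p* = 60, q* = 79.
Since the control does not bind, there is no shortage.

0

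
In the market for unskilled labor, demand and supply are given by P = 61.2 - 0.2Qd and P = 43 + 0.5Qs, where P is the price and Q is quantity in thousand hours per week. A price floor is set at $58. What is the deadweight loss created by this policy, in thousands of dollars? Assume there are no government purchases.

35

Rearranging demand gives Qd = 306 - 5P; rearranging supply gives Qs = 2P - 86. In a free market, 306 - 5P = 2P - 86 gives the equilibrium P* = 56, Q* = 26.
The floor of 58 is above the equilibrium price 56, so it binds.
At P = 58: Qd = 306 - 5·58 = 16 and Qs = 2·58 - 86 = 30.
Quantity traded falls to 16. At Q = 16 the demand price is (306 - 16)/5 = 58 and the supply price is (86 + 16)/2 = 51.
Deadweight loss = ½ · (58 - 51) · (26 - 16) = ½ · 7 · 10 = 35.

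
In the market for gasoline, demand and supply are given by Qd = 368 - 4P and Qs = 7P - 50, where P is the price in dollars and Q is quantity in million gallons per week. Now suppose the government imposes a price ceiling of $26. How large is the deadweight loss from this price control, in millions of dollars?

1386

Setting quantity demanded equal to quantity supplied, 368 - 4P = 7P - 50, gives P* = 38 and Q* = 216.
Because the ceiling (26) lies below the market-clearing price, it is binding.
At P = 26: Qd = 368 - 4·26 = 264 and Qs = 7·26 - 50 = 132.
Quantity traded falls to 132. At Q = 132 the demand price is (368 - 132)/4 = 59 and the supply price is (50 + 132)/7 = 26.
Deadweight loss = ½ · (59 - 26) · (216 - 132) = ½ · 33 · 84 = 1386.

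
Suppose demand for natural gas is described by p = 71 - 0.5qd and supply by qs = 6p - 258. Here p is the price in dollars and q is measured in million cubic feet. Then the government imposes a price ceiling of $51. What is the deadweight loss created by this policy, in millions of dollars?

Rearranging demand gives qd = 142 - 2p. In a free market, 142 - 2p = 6p - 258 gives the equilibrium p* = 50, q* = 42.
Since 51 is above p* = 50, the ceiling does not bind and the free-market outcome prevails.
Since the control does not bind, no trades are prevented and deadweight loss is zero.

0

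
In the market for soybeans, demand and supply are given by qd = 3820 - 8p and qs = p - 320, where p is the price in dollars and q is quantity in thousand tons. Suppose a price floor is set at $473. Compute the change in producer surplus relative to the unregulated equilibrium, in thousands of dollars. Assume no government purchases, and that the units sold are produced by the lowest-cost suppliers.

Equilibrium: 3820 - 8p = p - 320, so 4140 = 9p and p* = 460, q* = 140.
The floor of 473 is above the equilibrium price 460, so it binds.
At p = 473: qd = 3820 - 8·473 = 36 and qs = 473 - 320 = 153.
Producer surplus without the control is ½ · (460 - 320) · 140 = 9800.
With the floor, 36 units are sold at 473. The supply price at q = 36 is 356, so PS = ½ · [(473 - 320) + (473 - 356)] · 36 = 4860.
Change in producer surplus = 4860 - 9800 = -4940.

-4940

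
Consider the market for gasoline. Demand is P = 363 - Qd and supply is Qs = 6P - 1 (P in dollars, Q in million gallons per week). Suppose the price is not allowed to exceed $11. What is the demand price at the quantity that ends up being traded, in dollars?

Rearranging demand gives Qd = 363 - P. Equilibrium: 363 - P = 6P - 1, so 364 = 7P and P* = 52, Q* = 311.
Since 11 < 52, the ceiling is binding.
At P = 11: Qd = 363 - 11 = 352 and Qs = 6·11 - 1 = 65.
Only 65 units reach the market. On the demand curve, the marginal buyer's willingness to pay at Q = 65 is (363 - 65) = 298.

298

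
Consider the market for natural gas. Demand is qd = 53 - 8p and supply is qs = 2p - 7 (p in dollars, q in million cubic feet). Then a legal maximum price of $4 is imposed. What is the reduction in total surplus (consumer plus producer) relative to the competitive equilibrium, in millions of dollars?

5

Equilibrium: 53 - 8p = 2p - 7, so 60 = 10p and p* = 6, q* = 5.
The ceiling of 4 is below the equilibrium price 6, so it binds.
At p = 4: qd = 53 - 8·4 = 21 and qs = 2·4 - 7 = 1.
Quantity traded falls to 1. At q = 1 the demand price is (53 - 1)/8 = 6.5 and the supply price is (7 + 1)/2 = 4.
Deadweight loss = ½ · (6.5 - 4) · (5 - 1) = ½ · 2.5 · 4 = 5.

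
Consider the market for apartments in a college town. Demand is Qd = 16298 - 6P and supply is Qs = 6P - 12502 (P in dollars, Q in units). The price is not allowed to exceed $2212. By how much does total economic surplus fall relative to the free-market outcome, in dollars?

212064

Equilibrium: 16298 - 6P = 6P - 12502, so 28800 = 12P and P* = 2400, Q* = 1898.
Because the ceiling (2212) lies below the market-clearing price, it is binding.
At P = 2212: Qd = 16298 - 6·2212 = 3026 and Qs = 6·2212 - 12502 = 770.
Quantity traded falls to 770. At Q = 770 the demand price is (16298 - 770)/6 = 2588 and the supply price is (12502 + 770)/6 = 2212.
Deadweight loss = ½ · (2588 - 2212) · (1898 - 770) = ½ · 376 · 1128 = 212064.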